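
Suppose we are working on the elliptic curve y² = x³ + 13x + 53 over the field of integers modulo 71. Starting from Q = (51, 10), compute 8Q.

(67, 24)

Double-and-add on 8 = (1000)₂. Start with Q = (51, 10) for the leading 1-bit.
double: tangent at (51, 10): λ = (3·51² + 13)/(2·10) ≡ 6/20. 20⁻¹ ≡ 32 (mod 71) since 20·32 = 640 ≡ 1, so λ ≡ 6·32 ≡ 50.
  x = λ² - 51 - 51 = 2500 - 102 ≡ 55; y = λ·(51 - 55) - 10 ≡ 3. → (55, 3)
double: tangent at (55, 3): λ = (3·55² + 13)/(2·3) ≡ 0/6. 6⁻¹ ≡ 12 (mod 71), so λ ≡ 0·12 ≡ 0.
  x = λ² - 55 - 55 = 0 - 110 ≡ 32; y = λ·(55 - 32) - 3 ≡ 68. → (32, 68)
double: tangent at (32, 68): λ = (3·32² + 13)/(2·68) ≡ 32/65. 65⁻¹ ≡ 59 (mod 71) since 65·59 = 3835 ≡ 1, so λ ≡ 32·59 ≡ 42.
  x = λ² - 32 - 32 = 1764 - 64 ≡ 67; y = λ·(32 - 67) - 68 ≡ 24. → (67, 24)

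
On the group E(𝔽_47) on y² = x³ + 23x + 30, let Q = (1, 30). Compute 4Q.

(30, 15)

Repeated addition: build up to 4Q.
2Q: tangent at (1, 30): λ = (3·1² + 23)/(2·30) ≡ 26/13. 13⁻¹ ≡ 29 (mod 47), so λ ≡ 26·29 ≡ 2.
  x = λ² - 1 - 1 = 4 - 2 ≡ 2; y = λ·(1 - 2) - 30 ≡ 15. → (2, 15)
3Q: (2, 15) + (1, 30). λ = (30 - 15)/(1 - 2) ≡ 15/46 mod 47. 46⁻¹ ≡ 46 (mod 47) since 46·46 = 2116 ≡ 1, so λ ≡ 32.
  x = λ² - 2 - 1 = 1024 - 3 ≡ 34; y = λ·(2 - 34) - 15 ≡ 42. → (34, 42)
4Q: (34, 42) + (1, 30). λ = (30 - 42)/(1 - 34) ≡ 35/14 mod 47. 14⁻¹ ≡ 37 (mod 47), so λ ≡ 26.
  x = λ² - 34 - 1 = 676 - 35 ≡ 30; y = λ·(34 - 30) - 42 ≡ 15. → (30, 15)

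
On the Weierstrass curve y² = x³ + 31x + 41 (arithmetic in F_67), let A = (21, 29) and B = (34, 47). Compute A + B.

(21, 29) + (34, 47). λ = (47 - 29)/(34 - 21) ≡ 18/13 mod 67. 13⁻¹ ≡ 31 (mod 67) since 13·31 = 403 ≡ 1, so λ ≡ 22.
  x = λ² - 21 - 34 = 484 - 55 ≡ 27; y = λ·(21 - 27) - 29 ≡ 40. → (27, 40)

(27, 40)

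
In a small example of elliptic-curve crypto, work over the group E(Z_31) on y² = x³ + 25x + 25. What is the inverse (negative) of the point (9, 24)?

-(9, 24) = (9, -24 mod 31) = (9, 7).

(9, 7)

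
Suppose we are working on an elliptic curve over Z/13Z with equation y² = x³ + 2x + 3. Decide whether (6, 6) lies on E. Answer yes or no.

y² = 6² ≡ 10; x³ + 2x + 3 = 231 ≡ 10 (mod 13). 10 = 10.

yes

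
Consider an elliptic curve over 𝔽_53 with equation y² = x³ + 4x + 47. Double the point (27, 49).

tangent at (27, 49): λ = (3·27² + 4)/(2·49) ≡ 18/45. 45⁻¹ ≡ 33 (mod 53) since 45·33 = 1485 ≡ 1, so λ ≡ 18·33 ≡ 11.
  x = λ² - 27 - 27 = 121 - 54 ≡ 14; y = λ·(27 - 14) - 49 ≡ 41. → (14, 41)

(14, 41)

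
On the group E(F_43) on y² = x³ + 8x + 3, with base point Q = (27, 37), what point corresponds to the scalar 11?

(40, 9)

Repeated addition: build up to 11Q.
2Q: tangent at (27, 37): λ = (3·27² + 8)/(2·37) ≡ 2/31. 31⁻¹ ≡ 25 (mod 43), so λ ≡ 2·25 ≡ 7.
  x = λ² - 27 - 27 = 49 - 54 ≡ 38; y = λ·(27 - 38) - 37 ≡ 15. → (38, 15)
3Q: (38, 15) + (27, 37). λ = (37 - 15)/(27 - 38) ≡ 22/32 mod 43. 32⁻¹ ≡ 39 (mod 43) since 32·39 = 1248 ≡ 1, so λ ≡ 41.
  x = λ² - 38 - 27 = 1681 - 65 ≡ 25; y = λ·(38 - 25) - 15 ≡ 2. → (25, 2)
4Q: (25, 2) + (27, 37). λ = (37 - 2)/(27 - 25) ≡ 35/2 mod 43. 2⁻¹ ≡ 22 (mod 43) since 2·22 = 44 ≡ 1, so λ ≡ 39.
  x = λ² - 25 - 27 = 1521 - 52 ≡ 7; y = λ·(25 - 7) - 2 ≡ 12. → (7, 12)
5Q: (7, 12) + (27, 37). λ = (37 - 12)/(27 - 7) ≡ 25/20 mod 43. 20⁻¹ ≡ 28 (mod 43) since 20·28 = 560 ≡ 1, so λ ≡ 12.
  x = λ² - 7 - 27 = 144 - 34 ≡ 24; y = λ·(7 - 24) - 12 ≡ 42. → (24, 42)
6Q: (24, 42) + (27, 37). λ = (37 - 42)/(27 - 24) ≡ 38/3 mod 43. 3⁻¹ ≡ 29 (mod 43), so λ ≡ 27.
  x = λ² - 24 - 27 = 729 - 51 ≡ 33; y = λ·(24 - 33) - 42 ≡ 16. → (33, 16)
7Q: (33, 16) + (27, 37). λ = (37 - 16)/(27 - 33) ≡ 21/37 mod 43. 37⁻¹ ≡ 7 (mod 43) since 37·7 = 259 ≡ 1, so λ ≡ 18.
  x = λ² - 33 - 27 = 324 - 60 ≡ 6; y = λ·(33 - 6) - 16 ≡ 40. → (6, 40)
8Q: (6, 40) + (27, 37). λ = (37 - 40)/(27 - 6) ≡ 40/21 mod 43. 21⁻¹ ≡ 41 (mod 43), so λ ≡ 6.
  x = λ² - 6 - 27 = 36 - 33 ≡ 3; y = λ·(6 - 3) - 40 ≡ 21. → (3, 21)
9Q: (3, 21) + (27, 37). λ = (37 - 21)/(27 - 3) ≡ 16/24 mod 43. 24⁻¹ ≡ 9 (mod 43) since 24·9 = 216 ≡ 1, so λ ≡ 15.
  x = λ² - 3 - 27 = 225 - 30 ≡ 23; y = λ·(3 - 23) - 21 ≡ 23. → (23, 23)
10Q: (23, 23) + (27, 37). λ = (37 - 23)/(27 - 23) ≡ 14/4 mod 43. 4⁻¹ ≡ 11 (mod 43) since 4·11 = 44 ≡ 1, so λ ≡ 25.
  x = λ² - 23 - 27 = 625 - 50 ≡ 16; y = λ·(23 - 16) - 23 ≡ 23. → (16, 23)
11Q: (16, 23) + (27, 37). λ = (37 - 23)/(27 - 16) ≡ 14/11 mod 43. 11⁻¹ ≡ 4 (mod 43) since 11·4 = 44 ≡ 1, so λ ≡ 13.
  x = λ² - 16 - 27 = 169 - 43 ≡ 40; y = λ·(16 - 40) - 23 ≡ 9. → (40, 9)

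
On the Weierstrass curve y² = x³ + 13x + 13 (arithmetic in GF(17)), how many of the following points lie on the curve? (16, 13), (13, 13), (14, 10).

3

(16, 13): 13² ≡ 16, rhs ≡ 16 → on.
(13, 13): 13² ≡ 16, rhs ≡ 16 → on.
(14, 10): 10² ≡ 15, rhs ≡ 15 → on.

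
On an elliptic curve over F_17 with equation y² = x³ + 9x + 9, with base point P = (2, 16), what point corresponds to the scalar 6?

Repeated addition: build up to 6P.
2P: tangent at (2, 16): λ = (3·2² + 9)/(2·16) ≡ 4/15. 15⁻¹ ≡ 8 (mod 17) since 15·8 = 120 ≡ 1, so λ ≡ 4·8 ≡ 15.
  x = λ² - 2 - 2 = 225 - 4 ≡ 0; y = λ·(2 - 0) - 16 ≡ 14. → (0, 14)
3P: (0, 14) + (2, 16). λ = (16 - 14)/(2 - 0) ≡ 2/2 mod 17. 2⁻¹ ≡ 9 (mod 17), so λ ≡ 1.
  x = λ² - 0 - 2 = 1 - 2 ≡ 16; y = λ·(0 - 16) - 14 ≡ 4. → (16, 4)
4P: (16, 4) + (2, 16). λ = (16 - 4)/(2 - 16) ≡ 12/3 mod 17. 3⁻¹ ≡ 6 (mod 17), so λ ≡ 4.
  x = λ² - 16 - 2 = 16 - 18 ≡ 15; y = λ·(16 - 15) - 4 ≡ 0. → (15, 0)
5P: (15, 0) + (2, 16). λ = (16 - 0)/(2 - 15) ≡ 16/4 mod 17. 4⁻¹ ≡ 13 (mod 17), so λ ≡ 4.
  x = λ² - 15 - 2 = 16 - 17 ≡ 16; y = λ·(15 - 16) - 0 ≡ 13. → (16, 13)
6P: (16, 13) + (2, 16). λ = (16 - 13)/(2 - 16) ≡ 3/3 mod 17. 3⁻¹ ≡ 6 (mod 17), so λ ≡ 1.
  x = λ² - 16 - 2 = 1 - 18 ≡ 0; y = λ·(16 - 0) - 13 ≡ 3. → (0, 3)

(0, 3)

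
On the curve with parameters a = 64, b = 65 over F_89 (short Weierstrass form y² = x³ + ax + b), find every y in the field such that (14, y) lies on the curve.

x³ + 64x + 65 = 3705 ≡ 56 (mod 89).
56 is a non-residue mod 89; no y exists.

none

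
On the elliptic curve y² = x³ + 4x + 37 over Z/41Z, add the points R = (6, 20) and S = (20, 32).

(6, 20) + (20, 32). λ = (32 - 20)/(20 - 6) ≡ 12/14 mod 41. 14⁻¹ ≡ 3 (mod 41), so λ ≡ 36.
  x = λ² - 6 - 20 = 1296 - 26 ≡ 40; y = λ·(6 - 40) - 20 ≡ 27. → (40, 27)

(40, 27)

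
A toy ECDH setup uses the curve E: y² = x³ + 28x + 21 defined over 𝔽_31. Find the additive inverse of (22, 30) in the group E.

-(22, 30) = (22, -30 mod 31) = (22, 1).

(22, 1)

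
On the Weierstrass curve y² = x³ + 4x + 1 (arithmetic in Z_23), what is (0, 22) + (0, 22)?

(4, 9)

tangent at (0, 22): λ = (3·0² + 4)/(2·22) ≡ 4/21. 21⁻¹ ≡ 11 (mod 23) since 21·11 = 231 ≡ 1, so λ ≡ 4·11 ≡ 21.
  x = λ² - 0 - 0 = 441 - 0 ≡ 4; y = λ·(0 - 4) - 22 ≡ 9. → (4, 9)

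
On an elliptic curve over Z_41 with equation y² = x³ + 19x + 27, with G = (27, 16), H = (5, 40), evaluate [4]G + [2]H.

First 4G:
Double-and-add on 4 = (100)₂. Start with G = (27, 16) for the leading 1-bit.
double: tangent at (27, 16): λ = (3·27² + 19)/(2·16) ≡ 33/32. 32⁻¹ ≡ 9 (mod 41) since 32·9 = 288 ≡ 1, so λ ≡ 33·9 ≡ 10.
  x = λ² - 27 - 27 = 100 - 54 ≡ 5; y = λ·(27 - 5) - 16 ≡ 40. → (5, 40)
double: tangent at (5, 40): λ = (3·5² + 19)/(2·40) ≡ 12/39. 39⁻¹ ≡ 20 (mod 41), so λ ≡ 12·20 ≡ 35.
  x = λ² - 5 - 5 = 1225 - 10 ≡ 26; y = λ·(5 - 26) - 40 ≡ 4. → (26, 4)
4G = (26, 4).
Next 2H:
Repeated addition: build up to 2H.
2H: tangent at (5, 40): λ = (3·5² + 19)/(2·40) ≡ 12/39. 39⁻¹ ≡ 20 (mod 41) since 39·20 = 780 ≡ 1, so λ ≡ 12·20 ≡ 35.
  x = λ² - 5 - 5 = 1225 - 10 ≡ 26; y = λ·(5 - 26) - 40 ≡ 4. → (26, 4)
2H = (26, 4).
Finally 4G + 2H:
tangent at (26, 4): λ = (3·26² + 19)/(2·4) ≡ 38/8. 8⁻¹ ≡ 36 (mod 41), so λ ≡ 38·36 ≡ 15.
  x = λ² - 26 - 26 = 225 - 52 ≡ 9; y = λ·(26 - 9) - 4 ≡ 5. → (9, 5)

(9, 5)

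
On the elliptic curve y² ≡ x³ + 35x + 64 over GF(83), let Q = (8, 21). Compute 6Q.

(14, 71)

Repeated addition: build up to 6Q.
2Q: tangent at (8, 21): λ = (3·8² + 35)/(2·21) ≡ 61/42. 42⁻¹ ≡ 2 (mod 83), so λ ≡ 61·2 ≡ 39.
  x = λ² - 8 - 8 = 1521 - 16 ≡ 11; y = λ·(8 - 11) - 21 ≡ 28. → (11, 28)
3Q: (11, 28) + (8, 21). λ = (21 - 28)/(8 - 11) ≡ 76/80 mod 83. 80⁻¹ ≡ 55 (mod 83), so λ ≡ 30.
  x = λ² - 11 - 8 = 900 - 19 ≡ 51; y = λ·(11 - 51) - 28 ≡ 17. → (51, 17)
4Q: (51, 17) + (8, 21). λ = (21 - 17)/(8 - 51) ≡ 4/40 mod 83. 40⁻¹ ≡ 27 (mod 83), so λ ≡ 25.
  x = λ² - 51 - 8 = 625 - 59 ≡ 68; y = λ·(51 - 68) - 17 ≡ 56. → (68, 56)
5Q: (68, 56) + (8, 21). λ = (21 - 56)/(8 - 68) ≡ 48/23 mod 83. 23⁻¹ ≡ 65 (mod 83), so λ ≡ 49.
  x = λ² - 68 - 8 = 2401 - 76 ≡ 1; y = λ·(68 - 1) - 56 ≡ 73. → (1, 73)
6Q: (1, 73) + (8, 21). λ = (21 - 73)/(8 - 1) ≡ 31/7 mod 83. 7⁻¹ ≡ 12 (mod 83) since 7·12 = 84 ≡ 1, so λ ≡ 40.
  x = λ² - 1 - 8 = 1600 - 9 ≡ 14; y = λ·(1 - 14) - 73 ≡ 71. → (14, 71)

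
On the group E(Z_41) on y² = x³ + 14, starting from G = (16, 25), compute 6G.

Repeated addition: build up to 6G.
2G: tangent at (16, 25): λ = (3·16² + 0)/(2·25) ≡ 30/9. 9⁻¹ ≡ 32 (mod 41), so λ ≡ 30·32 ≡ 17.
  x = λ² - 16 - 16 = 289 - 32 ≡ 11; y = λ·(16 - 11) - 25 ≡ 19. → (11, 19)
3G: (11, 19) + (16, 25). λ = (25 - 19)/(16 - 11) ≡ 6/5 mod 41. 5⁻¹ ≡ 33 (mod 41), so λ ≡ 34.
  x = λ² - 11 - 16 = 1156 - 27 ≡ 22; y = λ·(11 - 22) - 19 ≡ 17. → (22, 17)
4G: (22, 17) + (16, 25). λ = (25 - 17)/(16 - 22) ≡ 8/35 mod 41. 35⁻¹ ≡ 34 (mod 41) since 35·34 = 1190 ≡ 1, so λ ≡ 26.
  x = λ² - 22 - 16 = 676 - 38 ≡ 23; y = λ·(22 - 23) - 17 ≡ 39. → (23, 39)
5G: (23, 39) + (16, 25). λ = (25 - 39)/(16 - 23) ≡ 27/34 mod 41. 34⁻¹ ≡ 35 (mod 41), so λ ≡ 2.
  x = λ² - 23 - 16 = 4 - 39 ≡ 6; y = λ·(23 - 6) - 39 ≡ 36. → (6, 36)
6G: (6, 36) + (16, 25). λ = (25 - 36)/(16 - 6) ≡ 30/10 mod 41. 10⁻¹ ≡ 37 (mod 41), so λ ≡ 3.
  x = λ² - 6 - 16 = 9 - 22 ≡ 28; y = λ·(6 - 28) - 36 ≡ 21. → (28, 21)

(28, 21)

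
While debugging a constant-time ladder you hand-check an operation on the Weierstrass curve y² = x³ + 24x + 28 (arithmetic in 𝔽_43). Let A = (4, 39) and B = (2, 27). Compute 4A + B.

First 4A:
Double-and-add on 4 = (100)₂. Start with A = (4, 39) for the leading 1-bit.
double: tangent at (4, 39): λ = (3·4² + 24)/(2·39) ≡ 29/35. 35⁻¹ ≡ 16 (mod 43), so λ ≡ 29·16 ≡ 34.
  x = λ² - 4 - 4 = 1156 - 8 ≡ 30; y = λ·(4 - 30) - 39 ≡ 23. → (30, 23)
double: tangent at (30, 23): λ = (3·30² + 24)/(2·23) ≡ 15/3. 3⁻¹ ≡ 29 (mod 43), so λ ≡ 15·29 ≡ 5.
  x = λ² - 30 - 30 = 25 - 60 ≡ 8; y = λ·(30 - 8) - 23 ≡ 1. → (8, 1)
4A = (8, 1).
Finally 4A + B:
(8, 1) + (2, 27). λ = (27 - 1)/(2 - 8) ≡ 26/37 mod 43. 37⁻¹ ≡ 7 (mod 43) since 37·7 = 259 ≡ 1, so λ ≡ 10.
  x = λ² - 8 - 2 = 100 - 10 ≡ 4; y = λ·(8 - 4) - 1 ≡ 39. → (4, 39)

(4, 39)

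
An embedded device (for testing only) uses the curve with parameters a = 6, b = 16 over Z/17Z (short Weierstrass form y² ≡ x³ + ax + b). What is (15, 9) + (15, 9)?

(5, 1)

tangent at (15, 9): λ = (3·15² + 6)/(2·9) ≡ 1/1. 1⁻¹ ≡ 1 (mod 17), so λ ≡ 1·1 ≡ 1.
  x = λ² - 15 - 15 = 1 - 30 ≡ 5; y = λ·(15 - 5) - 9 ≡ 1. → (5, 1)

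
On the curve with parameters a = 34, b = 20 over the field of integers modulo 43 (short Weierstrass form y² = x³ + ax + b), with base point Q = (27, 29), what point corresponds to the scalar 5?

(18, 10)

Repeated addition: build up to 5Q.
2Q: tangent at (27, 29): λ = (3·27² + 34)/(2·29) ≡ 28/15. 15⁻¹ ≡ 23 (mod 43), so λ ≡ 28·23 ≡ 42.
  x = λ² - 27 - 27 = 1764 - 54 ≡ 33; y = λ·(27 - 33) - 29 ≡ 20. → (33, 20)
3Q: (33, 20) + (27, 29). λ = (29 - 20)/(27 - 33) ≡ 9/37 mod 43. 37⁻¹ ≡ 7 (mod 43), so λ ≡ 20.
  x = λ² - 33 - 27 = 400 - 60 ≡ 39; y = λ·(33 - 39) - 20 ≡ 32. → (39, 32)
4Q: (39, 32) + (27, 29). λ = (29 - 32)/(27 - 39) ≡ 40/31 mod 43. 31⁻¹ ≡ 25 (mod 43), so λ ≡ 11.
  x = λ² - 39 - 27 = 121 - 66 ≡ 12; y = λ·(39 - 12) - 32 ≡ 7. → (12, 7)
5Q: (12, 7) + (27, 29). λ = (29 - 7)/(27 - 12) ≡ 22/15 mod 43. 15⁻¹ ≡ 23 (mod 43) since 15·23 = 345 ≡ 1, so λ ≡ 33.
  x = λ² - 12 - 27 = 1089 - 39 ≡ 18; y = λ·(12 - 18) - 7 ≡ 10. → (18, 10)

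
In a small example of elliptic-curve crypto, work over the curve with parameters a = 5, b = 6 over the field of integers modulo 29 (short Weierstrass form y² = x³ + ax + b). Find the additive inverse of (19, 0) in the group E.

-(19, 0) = (19, -0 mod 29) = (19, 0).

(19, 0)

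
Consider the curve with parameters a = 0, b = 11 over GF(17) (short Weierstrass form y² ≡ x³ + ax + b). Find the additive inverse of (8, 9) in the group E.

-(8, 9) = (8, -9 mod 17) = (8, 8).

(8, 8)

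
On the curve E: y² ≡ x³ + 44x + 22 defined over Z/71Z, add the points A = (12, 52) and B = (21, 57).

(12, 52) + (21, 57). λ = (57 - 52)/(21 - 12) ≡ 5/9 mod 71. 9⁻¹ ≡ 8 (mod 71), so λ ≡ 40.
  x = λ² - 12 - 21 = 1600 - 33 ≡ 5; y = λ·(12 - 5) - 52 ≡ 15. → (5, 15)

(5, 15)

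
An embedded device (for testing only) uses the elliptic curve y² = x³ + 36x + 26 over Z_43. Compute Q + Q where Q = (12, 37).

(35, 0)

tangent at (12, 37): λ = (3·12² + 36)/(2·37) ≡ 38/31. 31⁻¹ ≡ 25 (mod 43) since 31·25 = 775 ≡ 1, so λ ≡ 38·25 ≡ 4.
  x = λ² - 12 - 12 = 16 - 24 ≡ 35; y = λ·(12 - 35) - 37 ≡ 0. → (35, 0)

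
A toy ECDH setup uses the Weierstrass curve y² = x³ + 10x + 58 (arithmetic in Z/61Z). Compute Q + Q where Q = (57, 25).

tangent at (57, 25): λ = (3·57² + 10)/(2·25) ≡ 58/50. 50⁻¹ ≡ 11 (mod 61), so λ ≡ 58·11 ≡ 28.
  x = λ² - 57 - 57 = 784 - 114 ≡ 60; y = λ·(57 - 60) - 25 ≡ 13. → (60, 13)

(60, 13)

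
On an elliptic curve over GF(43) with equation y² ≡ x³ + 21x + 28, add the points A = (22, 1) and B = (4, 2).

(32, 33)

(22, 1) + (4, 2). λ = (2 - 1)/(4 - 22) ≡ 1/25 mod 43. 25⁻¹ ≡ 31 (mod 43), so λ ≡ 31.
  x = λ² - 22 - 4 = 961 - 26 ≡ 32; y = λ·(22 - 32) - 1 ≡ 33. → (32, 33)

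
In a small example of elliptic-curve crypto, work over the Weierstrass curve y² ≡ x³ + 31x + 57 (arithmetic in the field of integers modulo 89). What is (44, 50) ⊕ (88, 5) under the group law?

(44, 50) + (88, 5). λ = (5 - 50)/(88 - 44) ≡ 44/44 mod 89. 44⁻¹ ≡ 87 (mod 89), so λ ≡ 1.
  x = λ² - 44 - 88 = 1 - 132 ≡ 47; y = λ·(44 - 47) - 50 ≡ 36. → (47, 36)

(47, 36)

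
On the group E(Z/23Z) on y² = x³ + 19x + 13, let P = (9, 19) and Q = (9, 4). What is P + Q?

O

The two points share x = 9 and their y-coordinates satisfy 19 + 4 ≡ 0 (mod 23), so they are inverses. Their sum is O.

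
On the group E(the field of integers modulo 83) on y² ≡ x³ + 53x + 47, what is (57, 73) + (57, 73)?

(33, 36)

tangent at (57, 73): λ = (3·57² + 53)/(2·73) ≡ 6/63. 63⁻¹ ≡ 29 (mod 83) since 63·29 = 1827 ≡ 1, so λ ≡ 6·29 ≡ 8.
  x = λ² - 57 - 57 = 64 - 114 ≡ 33; y = λ·(57 - 33) - 73 ≡ 36. → (33, 36)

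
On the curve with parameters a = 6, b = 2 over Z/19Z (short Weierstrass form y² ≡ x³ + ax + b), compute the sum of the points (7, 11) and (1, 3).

(7, 11) + (1, 3). λ = (3 - 11)/(1 - 7) ≡ 11/13 mod 19. 13⁻¹ ≡ 3 (mod 19), so λ ≡ 14.
  x = λ² - 7 - 1 = 196 - 8 ≡ 17; y = λ·(7 - 17) - 11 ≡ 1. → (17, 1)

(17, 1)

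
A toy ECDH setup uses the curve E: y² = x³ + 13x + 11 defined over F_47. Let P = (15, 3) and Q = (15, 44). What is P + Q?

The two points share x = 15 and their y-coordinates satisfy 3 + 44 ≡ 0 (mod 47), so they are inverses. Their sum is 𝒪.

O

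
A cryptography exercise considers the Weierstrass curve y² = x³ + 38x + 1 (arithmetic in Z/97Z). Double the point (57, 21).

(88, 71)

tangent at (57, 21): λ = (3·57² + 38)/(2·21) ≡ 85/42. 42⁻¹ ≡ 67 (mod 97) since 42·67 = 2814 ≡ 1, so λ ≡ 85·67 ≡ 69.
  x = λ² - 57 - 57 = 4761 - 114 ≡ 88; y = λ·(57 - 88) - 21 ≡ 71. → (88, 71)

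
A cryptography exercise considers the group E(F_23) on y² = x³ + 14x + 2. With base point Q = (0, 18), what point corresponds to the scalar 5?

(21, 9)

Double-and-add on 5 = (101)₂. Start with Q = (0, 18) for the leading 1-bit.
double: tangent at (0, 18): λ = (3·0² + 14)/(2·18) ≡ 14/13. 13⁻¹ ≡ 16 (mod 23), so λ ≡ 14·16 ≡ 17.
  x = λ² - 0 - 0 = 289 - 0 ≡ 13; y = λ·(0 - 13) - 18 ≡ 14. → (13, 14)
double: tangent at (13, 14): λ = (3·13² + 14)/(2·14) ≡ 15/5. 5⁻¹ ≡ 14 (mod 23) since 5·14 = 70 ≡ 1, so λ ≡ 15·14 ≡ 3.
  x = λ² - 13 - 13 = 9 - 26 ≡ 6; y = λ·(13 - 6) - 14 ≡ 7. → (6, 7)
add Q: (6, 7) + (0, 18). λ = (18 - 7)/(0 - 6) ≡ 11/17 mod 23. 17⁻¹ ≡ 19 (mod 23) since 17·19 = 323 ≡ 1, so λ ≡ 2.
  x = λ² - 6 - 0 = 4 - 6 ≡ 21; y = λ·(6 - 21) - 7 ≡ 9. → (21, 9)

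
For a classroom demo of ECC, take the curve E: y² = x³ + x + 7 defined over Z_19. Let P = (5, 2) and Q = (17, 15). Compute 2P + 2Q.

First 2P:
Repeated addition: build up to 2P.
2P: tangent at (5, 2): λ = (3·5² + 1)/(2·2) ≡ 0/4. 4⁻¹ ≡ 5 (mod 19), so λ ≡ 0·5 ≡ 0.
  x = λ² - 5 - 5 = 0 - 10 ≡ 9; y = λ·(5 - 9) - 2 ≡ 17. → (9, 17)
2P = (9, 17).
Next 2Q:
Repeated addition: build up to 2Q.
2Q: tangent at (17, 15): λ = (3·17² + 1)/(2·15) ≡ 13/11. 11⁻¹ ≡ 7 (mod 19) since 11·7 = 77 ≡ 1, so λ ≡ 13·7 ≡ 15.
  x = λ² - 17 - 17 = 225 - 34 ≡ 1; y = λ·(17 - 1) - 15 ≡ 16. → (1, 16)
2Q = (1, 16).
Finally 2P + 2Q:
(9, 17) + (1, 16). λ = (16 - 17)/(1 - 9) ≡ 18/11 mod 19. 11⁻¹ ≡ 7 (mod 19), so λ ≡ 12.
  x = λ² - 9 - 1 = 144 - 10 ≡ 1; y = λ·(9 - 1) - 17 ≡ 3. → (1, 3)

(1, 3)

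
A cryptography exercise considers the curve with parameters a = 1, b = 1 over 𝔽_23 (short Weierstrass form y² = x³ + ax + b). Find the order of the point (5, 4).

2P: tangent at (5, 4): λ = (3·5² + 1)/(2·4) ≡ 7/8. 8⁻¹ ≡ 3 (mod 23) since 8·3 = 24 ≡ 1, so λ ≡ 7·3 ≡ 21.
  x = λ² - 5 - 5 = 441 - 10 ≡ 17; y = λ·(5 - 17) - 4 ≡ 20. → (17, 20)
3P: (17, 20) + (5, 4). λ = (4 - 20)/(5 - 17) ≡ 7/11 mod 23. 11⁻¹ ≡ 21 (mod 23), so λ ≡ 9.
  x = λ² - 17 - 5 = 81 - 22 ≡ 13; y = λ·(17 - 13) - 20 ≡ 16. → (13, 16)
4P: (13, 16) + (5, 4). λ = (4 - 16)/(5 - 13) ≡ 11/15 mod 23. 15⁻¹ ≡ 20 (mod 23) since 15·20 = 300 ≡ 1, so λ ≡ 13.
  x = λ² - 13 - 5 = 169 - 18 ≡ 13; y = λ·(13 - 13) - 16 ≡ 7. → (13, 7)
5P: (13, 7) + (5, 4). λ = (4 - 7)/(5 - 13) ≡ 20/15 mod 23. 15⁻¹ ≡ 20 (mod 23), so λ ≡ 9.
  x = λ² - 13 - 5 = 81 - 18 ≡ 17; y = λ·(13 - 17) - 7 ≡ 3. → (17, 3)
6P: (17, 3) + (5, 4). λ = (4 - 3)/(5 - 17) ≡ 1/11 mod 23. 11⁻¹ ≡ 21 (mod 23) since 11·21 = 231 ≡ 1, so λ ≡ 21.
  x = λ² - 17 - 5 = 441 - 22 ≡ 5; y = λ·(17 - 5) - 3 ≡ 19. → (5, 19)
7P: (5, 19) + (5, 4): same x and y₁ ≡ -y₂, so the sum is O.
7P = O, so the order is 7.

7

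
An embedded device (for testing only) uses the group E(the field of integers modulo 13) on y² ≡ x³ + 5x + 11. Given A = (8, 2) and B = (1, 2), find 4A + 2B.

(6, 7)

First 4A:
Repeated addition: build up to 4A.
2A: tangent at (8, 2): λ = (3·8² + 5)/(2·2) ≡ 2/4. 4⁻¹ ≡ 10 (mod 13), so λ ≡ 2·10 ≡ 7.
  x = λ² - 8 - 8 = 49 - 16 ≡ 7; y = λ·(8 - 7) - 2 ≡ 5. → (7, 5)
3A: (7, 5) + (8, 2). λ = (2 - 5)/(8 - 7) ≡ 10/1 mod 13. 1⁻¹ ≡ 1 (mod 13) since 1·1 = 1 ≡ 1, so λ ≡ 10.
  x = λ² - 7 - 8 = 100 - 15 ≡ 7; y = λ·(7 - 7) - 5 ≡ 8. → (7, 8)
4A: (7, 8) + (8, 2). λ = (2 - 8)/(8 - 7) ≡ 7/1 mod 13. 1⁻¹ ≡ 1 (mod 13) since 1·1 = 1 ≡ 1, so λ ≡ 7.
  x = λ² - 7 - 8 = 49 - 15 ≡ 8; y = λ·(7 - 8) - 8 ≡ 11. → (8, 11)
4A = (8, 11).
Next 2B:
Repeated addition: build up to 2B.
2B: tangent at (1, 2): λ = (3·1² + 5)/(2·2) ≡ 8/4. 4⁻¹ ≡ 10 (mod 13), so λ ≡ 8·10 ≡ 2.
  x = λ² - 1 - 1 = 4 - 2 ≡ 2; y = λ·(1 - 2) - 2 ≡ 9. → (2, 9)
2B = (2, 9).
Finally 4A + 2B:
(8, 11) + (2, 9). λ = (9 - 11)/(2 - 8) ≡ 11/7 mod 13. 7⁻¹ ≡ 2 (mod 13), so λ ≡ 9.
  x = λ² - 8 - 2 = 81 - 10 ≡ 6; y = λ·(8 - 6) - 11 ≡ 7. → (6, 7)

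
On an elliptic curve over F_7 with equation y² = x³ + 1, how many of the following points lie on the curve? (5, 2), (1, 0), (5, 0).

1

(5, 2): 2² ≡ 4, rhs ≡ 0 → off.
(1, 0): 0² ≡ 0, rhs ≡ 2 → off.
(5, 0): 0² ≡ 0, rhs ≡ 0 → on.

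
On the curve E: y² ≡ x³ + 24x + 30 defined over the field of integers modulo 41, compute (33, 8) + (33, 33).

The two points share x = 33 and their y-coordinates satisfy 8 + 33 ≡ 0 (mod 41), so they are inverses. Their sum is 𝒪.

O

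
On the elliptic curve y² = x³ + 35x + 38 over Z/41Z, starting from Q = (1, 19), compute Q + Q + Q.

Repeated addition: build up to 3Q.
2Q: tangent at (1, 19): λ = (3·1² + 35)/(2·19) ≡ 38/38. 38⁻¹ ≡ 27 (mod 41), so λ ≡ 38·27 ≡ 1.
  x = λ² - 1 - 1 = 1 - 2 ≡ 40; y = λ·(1 - 40) - 19 ≡ 24. → (40, 24)
3Q: (40, 24) + (1, 19). λ = (19 - 24)/(1 - 40) ≡ 36/2 mod 41. 2⁻¹ ≡ 21 (mod 41), so λ ≡ 18.
  x = λ² - 40 - 1 = 324 - 41 ≡ 37; y = λ·(40 - 37) - 24 ≡ 30. → (37, 30)

(37, 30)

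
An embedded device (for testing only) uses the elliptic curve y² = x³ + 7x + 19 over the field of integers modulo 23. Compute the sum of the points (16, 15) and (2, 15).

(16, 15) + (2, 15). λ = (15 - 15)/(2 - 16) ≡ 0/9 mod 23. 9⁻¹ ≡ 18 (mod 23) since 9·18 = 162 ≡ 1, so λ ≡ 0.
  x = λ² - 16 - 2 = 0 - 18 ≡ 5; y = λ·(16 - 5) - 15 ≡ 8. → (5, 8)

(5, 8)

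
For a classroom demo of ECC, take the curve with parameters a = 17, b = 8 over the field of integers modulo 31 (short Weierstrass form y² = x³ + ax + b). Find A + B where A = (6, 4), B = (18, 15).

(27, 0)

(6, 4) + (18, 15). λ = (15 - 4)/(18 - 6) ≡ 11/12 mod 31. 12⁻¹ ≡ 13 (mod 31), so λ ≡ 19.
  x = λ² - 6 - 18 = 361 - 24 ≡ 27; y = λ·(6 - 27) - 4 ≡ 0. → (27, 0)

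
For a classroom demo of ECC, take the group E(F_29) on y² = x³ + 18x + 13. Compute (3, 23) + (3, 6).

O

The two points share x = 3 and their y-coordinates satisfy 23 + 6 ≡ 0 (mod 29), so they are inverses. Their sum is O.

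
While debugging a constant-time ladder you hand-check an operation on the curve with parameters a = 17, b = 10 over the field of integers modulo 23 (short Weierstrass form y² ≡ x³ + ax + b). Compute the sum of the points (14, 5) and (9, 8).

(14, 5) + (9, 8). λ = (8 - 5)/(9 - 14) ≡ 3/18 mod 23. 18⁻¹ ≡ 9 (mod 23), so λ ≡ 4.
  x = λ² - 14 - 9 = 16 - 23 ≡ 16; y = λ·(14 - 16) - 5 ≡ 10. → (16, 10)

(16, 10)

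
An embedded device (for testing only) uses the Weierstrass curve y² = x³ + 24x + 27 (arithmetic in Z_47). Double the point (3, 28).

tangent at (3, 28): λ = (3·3² + 24)/(2·28) ≡ 4/9. 9⁻¹ ≡ 21 (mod 47), so λ ≡ 4·21 ≡ 37.
  x = λ² - 3 - 3 = 1369 - 6 ≡ 0; y = λ·(3 - 0) - 28 ≡ 36. → (0, 36)

(0, 36)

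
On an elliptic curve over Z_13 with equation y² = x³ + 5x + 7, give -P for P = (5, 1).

-(5, 1) = (5, -1 mod 13) = (5, 12).

(5, 12)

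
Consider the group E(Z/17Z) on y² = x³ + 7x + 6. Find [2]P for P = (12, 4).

tangent at (12, 4): λ = (3·12² + 7)/(2·4) ≡ 14/8. 8⁻¹ ≡ 15 (mod 17), so λ ≡ 14·15 ≡ 6.
  x = λ² - 12 - 12 = 36 - 24 ≡ 12; y = λ·(12 - 12) - 4 ≡ 13. → (12, 13)

(12, 13)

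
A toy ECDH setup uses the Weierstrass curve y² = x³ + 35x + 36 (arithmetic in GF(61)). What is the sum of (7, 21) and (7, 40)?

The two points share x = 7 and their y-coordinates satisfy 21 + 40 ≡ 0 (mod 61), so they are inverses. Their sum is the point at infinity.

O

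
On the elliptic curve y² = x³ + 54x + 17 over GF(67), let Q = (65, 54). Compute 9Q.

(18, 11)

Repeated addition: build up to 9Q.
2Q: tangent at (65, 54): λ = (3·65² + 54)/(2·54) ≡ 66/41. 41⁻¹ ≡ 18 (mod 67), so λ ≡ 66·18 ≡ 49.
  x = λ² - 65 - 65 = 2401 - 130 ≡ 60; y = λ·(65 - 60) - 54 ≡ 57. → (60, 57)
3Q: (60, 57) + (65, 54). λ = (54 - 57)/(65 - 60) ≡ 64/5 mod 67. 5⁻¹ ≡ 27 (mod 67), so λ ≡ 53.
  x = λ² - 60 - 65 = 2809 - 125 ≡ 4; y = λ·(60 - 4) - 57 ≡ 30. → (4, 30)
4Q: (4, 30) + (65, 54). λ = (54 - 30)/(65 - 4) ≡ 24/61 mod 67. 61⁻¹ ≡ 11 (mod 67), so λ ≡ 63.
  x = λ² - 4 - 65 = 3969 - 69 ≡ 14; y = λ·(4 - 14) - 30 ≡ 10. → (14, 10)
5Q: (14, 10) + (65, 54). λ = (54 - 10)/(65 - 14) ≡ 44/51 mod 67. 51⁻¹ ≡ 46 (mod 67), so λ ≡ 14.
  x = λ² - 14 - 65 = 196 - 79 ≡ 50; y = λ·(14 - 50) - 10 ≡ 22. → (50, 22)
6Q: (50, 22) + (65, 54). λ = (54 - 22)/(65 - 50) ≡ 32/15 mod 67. 15⁻¹ ≡ 9 (mod 67), so λ ≡ 20.
  x = λ² - 50 - 65 = 400 - 115 ≡ 17; y = λ·(50 - 17) - 22 ≡ 35. → (17, 35)
7Q: (17, 35) + (65, 54). λ = (54 - 35)/(65 - 17) ≡ 19/48 mod 67. 48⁻¹ ≡ 7 (mod 67), so λ ≡ 66.
  x = λ² - 17 - 65 = 4356 - 82 ≡ 53; y = λ·(17 - 53) - 35 ≡ 1. → (53, 1)
8Q: (53, 1) + (65, 54). λ = (54 - 1)/(65 - 53) ≡ 53/12 mod 67. 12⁻¹ ≡ 28 (mod 67), so λ ≡ 10.
  x = λ² - 53 - 65 = 100 - 118 ≡ 49; y = λ·(53 - 49) - 1 ≡ 39. → (49, 39)
9Q: (49, 39) + (65, 54). λ = (54 - 39)/(65 - 49) ≡ 15/16 mod 67. 16⁻¹ ≡ 21 (mod 67), so λ ≡ 47.
  x = λ² - 49 - 65 = 2209 - 114 ≡ 18; y = λ·(49 - 18) - 39 ≡ 11. → (18, 11)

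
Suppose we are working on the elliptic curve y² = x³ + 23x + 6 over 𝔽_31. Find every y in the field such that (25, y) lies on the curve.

x³ + 23x + 6 = 16206 ≡ 24 (mod 31).
24 is a non-residue mod 31; no y exists.

none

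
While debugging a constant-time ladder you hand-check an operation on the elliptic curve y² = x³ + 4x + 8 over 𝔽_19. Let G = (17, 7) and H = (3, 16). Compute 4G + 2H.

First 4G:
Double-and-add on 4 = (100)₂. Start with G = (17, 7) for the leading 1-bit.
double: tangent at (17, 7): λ = (3·17² + 4)/(2·7) ≡ 16/14. 14⁻¹ ≡ 15 (mod 19), so λ ≡ 16·15 ≡ 12.
  x = λ² - 17 - 17 = 144 - 34 ≡ 15; y = λ·(17 - 15) - 7 ≡ 17. → (15, 17)
double: tangent at (15, 17): λ = (3·15² + 4)/(2·17) ≡ 14/15. 15⁻¹ ≡ 14 (mod 19) since 15·14 = 210 ≡ 1, so λ ≡ 14·14 ≡ 6.
  x = λ² - 15 - 15 = 36 - 30 ≡ 6; y = λ·(15 - 6) - 17 ≡ 18. → (6, 18)
4G = (6, 18).
Next 2H:
Repeated addition: build up to 2H.
2H: tangent at (3, 16): λ = (3·3² + 4)/(2·16) ≡ 12/13. 13⁻¹ ≡ 3 (mod 19), so λ ≡ 12·3 ≡ 17.
  x = λ² - 3 - 3 = 289 - 6 ≡ 17; y = λ·(3 - 17) - 16 ≡ 12. → (17, 12)
2H = (17, 12).
Finally 4G + 2H:
(6, 18) + (17, 12). λ = (12 - 18)/(17 - 6) ≡ 13/11 mod 19. 11⁻¹ ≡ 7 (mod 19) since 11·7 = 77 ≡ 1, so λ ≡ 15.
  x = λ² - 6 - 17 = 225 - 23 ≡ 12; y = λ·(6 - 12) - 18 ≡ 6. → (12, 6)

(12, 6)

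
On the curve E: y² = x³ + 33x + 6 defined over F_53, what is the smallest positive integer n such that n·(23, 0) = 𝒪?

2P: (23, 0) + (23, 0): same x and y₁ ≡ -y₂, so the sum is 𝒪.
2P = 𝒪, so the order is 2.

2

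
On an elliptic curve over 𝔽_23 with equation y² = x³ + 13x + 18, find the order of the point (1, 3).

2P: tangent at (1, 3): λ = (3·1² + 13)/(2·3) ≡ 16/6. 6⁻¹ ≡ 4 (mod 23) since 6·4 = 24 ≡ 1, so λ ≡ 16·4 ≡ 18.
  x = λ² - 1 - 1 = 324 - 2 ≡ 0; y = λ·(1 - 0) - 3 ≡ 15. → (0, 15)
3P: (0, 15) + (1, 3). λ = (3 - 15)/(1 - 0) ≡ 11/1 mod 23. 1⁻¹ ≡ 1 (mod 23) since 1·1 = 1 ≡ 1, so λ ≡ 11.
  x = λ² - 0 - 1 = 121 - 1 ≡ 5; y = λ·(0 - 5) - 15 ≡ 22. → (5, 22)
4P: (5, 22) + (1, 3). λ = (3 - 22)/(1 - 5) ≡ 4/19 mod 23. 19⁻¹ ≡ 17 (mod 23), so λ ≡ 22.
  x = λ² - 5 - 1 = 484 - 6 ≡ 18; y = λ·(5 - 18) - 22 ≡ 14. → (18, 14)
5P: (18, 14) + (1, 3). λ = (3 - 14)/(1 - 18) ≡ 12/6 mod 23. 6⁻¹ ≡ 4 (mod 23), so λ ≡ 2.
  x = λ² - 18 - 1 = 4 - 19 ≡ 8; y = λ·(18 - 8) - 14 ≡ 6. → (8, 6)
6P: (8, 6) + (1, 3). λ = (3 - 6)/(1 - 8) ≡ 20/16 mod 23. 16⁻¹ ≡ 13 (mod 23), so λ ≡ 7.
  x = λ² - 8 - 1 = 49 - 9 ≡ 17; y = λ·(8 - 17) - 6 ≡ 0. → (17, 0)
7P: (17, 0) + (1, 3). λ = (3 - 0)/(1 - 17) ≡ 3/7 mod 23. 7⁻¹ ≡ 10 (mod 23), so λ ≡ 7.
  x = λ² - 17 - 1 = 49 - 18 ≡ 8; y = λ·(17 - 8) - 0 ≡ 17. → (8, 17)
8P: (8, 17) + (1, 3). λ = (3 - 17)/(1 - 8) ≡ 9/16 mod 23. 16⁻¹ ≡ 13 (mod 23) since 16·13 = 208 ≡ 1, so λ ≡ 2.
  x = λ² - 8 - 1 = 4 - 9 ≡ 18; y = λ·(8 - 18) - 17 ≡ 9. → (18, 9)
9P: (18, 9) + (1, 3). λ = (3 - 9)/(1 - 18) ≡ 17/6 mod 23. 6⁻¹ ≡ 4 (mod 23), so λ ≡ 22.
  x = λ² - 18 - 1 = 484 - 19 ≡ 5; y = λ·(18 - 5) - 9 ≡ 1. → (5, 1)
10P: (5, 1) + (1, 3). λ = (3 - 1)/(1 - 5) ≡ 2/19 mod 23. 19⁻¹ ≡ 17 (mod 23), so λ ≡ 11.
  x = λ² - 5 - 1 = 121 - 6 ≡ 0; y = λ·(5 - 0) - 1 ≡ 8. → (0, 8)
11P: (0, 8) + (1, 3). λ = (3 - 8)/(1 - 0) ≡ 18/1 mod 23. 1⁻¹ ≡ 1 (mod 23) since 1·1 = 1 ≡ 1, so λ ≡ 18.
  x = λ² - 0 - 1 = 324 - 1 ≡ 1; y = λ·(0 - 1) - 8 ≡ 20. → (1, 20)
12P: (1, 20) + (1, 3): same x and y₁ ≡ -y₂, so the sum is O.
12P = O, so the order is 12.

12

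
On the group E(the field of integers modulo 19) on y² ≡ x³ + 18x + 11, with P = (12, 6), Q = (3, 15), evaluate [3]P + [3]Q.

(16, 5)

First 3P:
Repeated addition: build up to 3P.
2P: tangent at (12, 6): λ = (3·12² + 18)/(2·6) ≡ 13/12. 12⁻¹ ≡ 8 (mod 19) since 12·8 = 96 ≡ 1, so λ ≡ 13·8 ≡ 9.
  x = λ² - 12 - 12 = 81 - 24 ≡ 0; y = λ·(12 - 0) - 6 ≡ 7. → (0, 7)
3P: (0, 7) + (12, 6). λ = (6 - 7)/(12 - 0) ≡ 18/12 mod 19. 12⁻¹ ≡ 8 (mod 19), so λ ≡ 11.
  x = λ² - 0 - 12 = 121 - 12 ≡ 14; y = λ·(0 - 14) - 7 ≡ 10. → (14, 10)
3P = (14, 10).
Next 3Q:
Repeated addition: build up to 3Q.
2Q: tangent at (3, 15): λ = (3·3² + 18)/(2·15) ≡ 7/11. 11⁻¹ ≡ 7 (mod 19) since 11·7 = 77 ≡ 1, so λ ≡ 7·7 ≡ 11.
  x = λ² - 3 - 3 = 121 - 6 ≡ 1; y = λ·(3 - 1) - 15 ≡ 7. → (1, 7)
3Q: (1, 7) + (3, 15). λ = (15 - 7)/(3 - 1) ≡ 8/2 mod 19. 2⁻¹ ≡ 10 (mod 19) since 2·10 = 20 ≡ 1, so λ ≡ 4.
  x = λ² - 1 - 3 = 16 - 4 ≡ 12; y = λ·(1 - 12) - 7 ≡ 6. → (12, 6)
3Q = (12, 6).
Finally 3P + 3Q:
(14, 10) + (12, 6). λ = (6 - 10)/(12 - 14) ≡ 15/17 mod 19. 17⁻¹ ≡ 9 (mod 19), so λ ≡ 2.
  x = λ² - 14 - 12 = 4 - 26 ≡ 16; y = λ·(14 - 16) - 10 ≡ 5. → (16, 5)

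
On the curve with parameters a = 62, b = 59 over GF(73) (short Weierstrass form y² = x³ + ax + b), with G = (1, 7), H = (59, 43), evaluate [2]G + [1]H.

First 2G:
Repeated addition: build up to 2G.
2G: tangent at (1, 7): λ = (3·1² + 62)/(2·7) ≡ 65/14. 14⁻¹ ≡ 47 (mod 73), so λ ≡ 65·47 ≡ 62.
  x = λ² - 1 - 1 = 3844 - 2 ≡ 46; y = λ·(1 - 46) - 7 ≡ 50. → (46, 50)
2G = (46, 50).
Finally 2G + H:
(46, 50) + (59, 43). λ = (43 - 50)/(59 - 46) ≡ 66/13 mod 73. 13⁻¹ ≡ 45 (mod 73), so λ ≡ 50.
  x = λ² - 46 - 59 = 2500 - 105 ≡ 59; y = λ·(46 - 59) - 50 ≡ 30. → (59, 30)

(59, 30)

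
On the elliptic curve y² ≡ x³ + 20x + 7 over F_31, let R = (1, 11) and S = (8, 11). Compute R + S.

(22, 20)

(1, 11) + (8, 11). λ = (11 - 11)/(8 - 1) ≡ 0/7 mod 31. 7⁻¹ ≡ 9 (mod 31) since 7·9 = 63 ≡ 1, so λ ≡ 0.
  x = λ² - 1 - 8 = 0 - 9 ≡ 22; y = λ·(1 - 22) - 11 ≡ 20. → (22, 20)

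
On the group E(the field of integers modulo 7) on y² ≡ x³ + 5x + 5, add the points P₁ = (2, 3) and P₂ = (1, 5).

(2, 3) + (1, 5). λ = (5 - 3)/(1 - 2) ≡ 2/6 mod 7. 6⁻¹ ≡ 6 (mod 7) since 6·6 = 36 ≡ 1, so λ ≡ 5.
  x = λ² - 2 - 1 = 25 - 3 ≡ 1; y = λ·(2 - 1) - 3 ≡ 2. → (1, 2)

(1, 2)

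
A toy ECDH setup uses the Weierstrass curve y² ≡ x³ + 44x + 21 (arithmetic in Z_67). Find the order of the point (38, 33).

4

2P: tangent at (38, 33): λ = (3·38² + 44)/(2·33) ≡ 21/66. 66⁻¹ ≡ 66 (mod 67), so λ ≡ 21·66 ≡ 46.
  x = λ² - 38 - 38 = 2116 - 76 ≡ 30; y = λ·(38 - 30) - 33 ≡ 0. → (30, 0)
3P: (30, 0) + (38, 33). λ = (33 - 0)/(38 - 30) ≡ 33/8 mod 67. 8⁻¹ ≡ 42 (mod 67) since 8·42 = 336 ≡ 1, so λ ≡ 46.
  x = λ² - 30 - 38 = 2116 - 68 ≡ 38; y = λ·(30 - 38) - 0 ≡ 34. → (38, 34)
4P: (38, 34) + (38, 33): same x and y₁ ≡ -y₂, so the sum is ∞.
4P = ∞, so the order is 4.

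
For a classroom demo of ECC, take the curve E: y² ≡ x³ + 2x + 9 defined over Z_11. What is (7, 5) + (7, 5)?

tangent at (7, 5): λ = (3·7² + 2)/(2·5) ≡ 6/10. 10⁻¹ ≡ 10 (mod 11), so λ ≡ 6·10 ≡ 5.
  x = λ² - 7 - 7 = 25 - 14 ≡ 0; y = λ·(7 - 0) - 5 ≡ 8. → (0, 8)

(0, 8)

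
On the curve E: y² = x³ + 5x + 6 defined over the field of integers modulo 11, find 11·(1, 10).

(1, 1)

Write Q = (1, 10).
Repeated addition: build up to 11Q.
2Q: tangent at (1, 10): λ = (3·1² + 5)/(2·10) ≡ 8/9. 9⁻¹ ≡ 5 (mod 11) since 9·5 = 45 ≡ 1, so λ ≡ 8·5 ≡ 7.
  x = λ² - 1 - 1 = 49 - 2 ≡ 3; y = λ·(1 - 3) - 10 ≡ 9. → (3, 9)
3Q: (3, 9) + (1, 10). λ = (10 - 9)/(1 - 3) ≡ 1/9 mod 11. 9⁻¹ ≡ 5 (mod 11), so λ ≡ 5.
  x = λ² - 3 - 1 = 25 - 4 ≡ 10; y = λ·(3 - 10) - 9 ≡ 0. → (10, 0)
4Q: (10, 0) + (1, 10). λ = (10 - 0)/(1 - 10) ≡ 10/2 mod 11. 2⁻¹ ≡ 6 (mod 11), so λ ≡ 5.
  x = λ² - 10 - 1 = 25 - 11 ≡ 3; y = λ·(10 - 3) - 0 ≡ 2. → (3, 2)
5Q: (3, 2) + (1, 10). λ = (10 - 2)/(1 - 3) ≡ 8/9 mod 11. 9⁻¹ ≡ 5 (mod 11), so λ ≡ 7.
  x = λ² - 3 - 1 = 49 - 4 ≡ 1; y = λ·(3 - 1) - 2 ≡ 1. → (1, 1)
6Q: (1, 1) + (1, 10): same x and y₁ ≡ -y₂, so the sum is O.
7Q: O + (1, 10) = (1, 10) (identity).
8Q: tangent at (1, 10): λ = (3·1² + 5)/(2·10) ≡ 8/9. 9⁻¹ ≡ 5 (mod 11), so λ ≡ 8·5 ≡ 7.
  x = λ² - 1 - 1 = 49 - 2 ≡ 3; y = λ·(1 - 3) - 10 ≡ 9. → (3, 9)
9Q: (3, 9) + (1, 10). λ = (10 - 9)/(1 - 3) ≡ 1/9 mod 11. 9⁻¹ ≡ 5 (mod 11), so λ ≡ 5.
  x = λ² - 3 - 1 = 25 - 4 ≡ 10; y = λ·(3 - 10) - 9 ≡ 0. → (10, 0)
10Q: (10, 0) + (1, 10). λ = (10 - 0)/(1 - 10) ≡ 10/2 mod 11. 2⁻¹ ≡ 6 (mod 11), so λ ≡ 5.
  x = λ² - 10 - 1 = 25 - 11 ≡ 3; y = λ·(10 - 3) - 0 ≡ 2. → (3, 2)
11Q: (3, 2) + (1, 10). λ = (10 - 2)/(1 - 3) ≡ 8/9 mod 11. 9⁻¹ ≡ 5 (mod 11), so λ ≡ 7.
  x = λ² - 3 - 1 = 49 - 4 ≡ 1; y = λ·(3 - 1) - 2 ≡ 1. → (1, 1)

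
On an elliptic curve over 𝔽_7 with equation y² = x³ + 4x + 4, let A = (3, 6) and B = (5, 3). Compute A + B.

(3, 6) + (5, 3). λ = (3 - 6)/(5 - 3) ≡ 4/2 mod 7. 2⁻¹ ≡ 4 (mod 7) since 2·4 = 8 ≡ 1, so λ ≡ 2.
  x = λ² - 3 - 5 = 4 - 8 ≡ 3; y = λ·(3 - 3) - 6 ≡ 1. → (3, 1)

(3, 1)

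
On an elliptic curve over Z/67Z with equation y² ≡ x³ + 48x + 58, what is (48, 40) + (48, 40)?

(36, 66)

tangent at (48, 40): λ = (3·48² + 48)/(2·40) ≡ 59/13. 13⁻¹ ≡ 31 (mod 67), so λ ≡ 59·31 ≡ 20.
  x = λ² - 48 - 48 = 400 - 96 ≡ 36; y = λ·(48 - 36) - 40 ≡ 66. → (36, 66)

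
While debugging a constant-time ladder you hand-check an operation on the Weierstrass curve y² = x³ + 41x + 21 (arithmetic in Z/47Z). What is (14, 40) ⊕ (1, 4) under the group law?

(14, 40) + (1, 4). λ = (4 - 40)/(1 - 14) ≡ 11/34 mod 47. 34⁻¹ ≡ 18 (mod 47) since 34·18 = 612 ≡ 1, so λ ≡ 10.
  x = λ² - 14 - 1 = 100 - 15 ≡ 38; y = λ·(14 - 38) - 40 ≡ 2. → (38, 2)

(38, 2)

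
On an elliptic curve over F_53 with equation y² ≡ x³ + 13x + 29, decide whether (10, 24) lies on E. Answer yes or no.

y² = 24² ≡ 46; x³ + 13x + 29 = 1159 ≡ 46 (mod 53). 46 = 46.

yes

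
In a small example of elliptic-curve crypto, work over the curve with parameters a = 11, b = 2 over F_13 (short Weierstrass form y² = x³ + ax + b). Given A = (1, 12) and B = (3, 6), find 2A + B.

First 2A:
Repeated addition: build up to 2A.
2A: tangent at (1, 12): λ = (3·1² + 11)/(2·12) ≡ 1/11. 11⁻¹ ≡ 6 (mod 13) since 11·6 = 66 ≡ 1, so λ ≡ 1·6 ≡ 6.
  x = λ² - 1 - 1 = 36 - 2 ≡ 8; y = λ·(1 - 8) - 12 ≡ 11. → (8, 11)
2A = (8, 11).
Finally 2A + B:
(8, 11) + (3, 6). λ = (6 - 11)/(3 - 8) ≡ 8/8 mod 13. 8⁻¹ ≡ 5 (mod 13) since 8·5 = 40 ≡ 1, so λ ≡ 1.
  x = λ² - 8 - 3 = 1 - 11 ≡ 3; y = λ·(8 - 3) - 11 ≡ 7. → (3, 7)

(3, 7)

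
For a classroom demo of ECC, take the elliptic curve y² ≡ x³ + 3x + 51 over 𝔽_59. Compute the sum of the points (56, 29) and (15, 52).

(56, 29) + (15, 52). λ = (52 - 29)/(15 - 56) ≡ 23/18 mod 59. 18⁻¹ ≡ 23 (mod 59) since 18·23 = 414 ≡ 1, so λ ≡ 57.
  x = λ² - 56 - 15 = 3249 - 71 ≡ 51; y = λ·(56 - 51) - 29 ≡ 20. → (51, 20)

(51, 20)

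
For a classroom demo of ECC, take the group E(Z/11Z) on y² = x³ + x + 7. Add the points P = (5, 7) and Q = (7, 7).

(10, 4)

(5, 7) + (7, 7). λ = (7 - 7)/(7 - 5) ≡ 0/2 mod 11. 2⁻¹ ≡ 6 (mod 11) since 2·6 = 12 ≡ 1, so λ ≡ 0.
  x = λ² - 5 - 7 = 0 - 12 ≡ 10; y = λ·(5 - 10) - 7 ≡ 4. → (10, 4)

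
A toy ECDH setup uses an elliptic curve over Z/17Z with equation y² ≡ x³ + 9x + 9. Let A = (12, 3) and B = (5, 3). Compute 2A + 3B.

(1, 6)

First 2A:
Repeated addition: build up to 2A.
2A: tangent at (12, 3): λ = (3·12² + 9)/(2·3) ≡ 16/6. 6⁻¹ ≡ 3 (mod 17), so λ ≡ 16·3 ≡ 14.
  x = λ² - 12 - 12 = 196 - 24 ≡ 2; y = λ·(12 - 2) - 3 ≡ 1. → (2, 1)
2A = (2, 1).
Next 3B:
Repeated addition: build up to 3B.
2B: tangent at (5, 3): λ = (3·5² + 9)/(2·3) ≡ 16/6. 6⁻¹ ≡ 3 (mod 17), so λ ≡ 16·3 ≡ 14.
  x = λ² - 5 - 5 = 196 - 10 ≡ 16; y = λ·(5 - 16) - 3 ≡ 13. → (16, 13)
3B: (16, 13) + (5, 3). λ = (3 - 13)/(5 - 16) ≡ 7/6 mod 17. 6⁻¹ ≡ 3 (mod 17), so λ ≡ 4.
  x = λ² - 16 - 5 = 16 - 21 ≡ 12; y = λ·(16 - 12) - 13 ≡ 3. → (12, 3)
3B = (12, 3).
Finally 2A + 3B:
(2, 1) + (12, 3). λ = (3 - 1)/(12 - 2) ≡ 2/10 mod 17. 10⁻¹ ≡ 12 (mod 17) since 10·12 = 120 ≡ 1, so λ ≡ 7.
  x = λ² - 2 - 12 = 49 - 14 ≡ 1; y = λ·(2 - 1) - 1 ≡ 6. → (1, 6)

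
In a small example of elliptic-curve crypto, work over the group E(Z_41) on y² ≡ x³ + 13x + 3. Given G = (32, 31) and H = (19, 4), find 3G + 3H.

First 3G:
Repeated addition: build up to 3G.
2G: tangent at (32, 31): λ = (3·32² + 13)/(2·31) ≡ 10/21. 21⁻¹ ≡ 2 (mod 41), so λ ≡ 10·2 ≡ 20.
  x = λ² - 32 - 32 = 400 - 64 ≡ 8; y = λ·(32 - 8) - 31 ≡ 39. → (8, 39)
3G: (8, 39) + (32, 31). λ = (31 - 39)/(32 - 8) ≡ 33/24 mod 41. 24⁻¹ ≡ 12 (mod 41), so λ ≡ 27.
  x = λ² - 8 - 32 = 729 - 40 ≡ 33; y = λ·(8 - 33) - 39 ≡ 24. → (33, 24)
3G = (33, 24).
Next 3H:
Repeated addition: build up to 3H.
2H: tangent at (19, 4): λ = (3·19² + 13)/(2·4) ≡ 30/8. 8⁻¹ ≡ 36 (mod 41), so λ ≡ 30·36 ≡ 14.
  x = λ² - 19 - 19 = 196 - 38 ≡ 35; y = λ·(19 - 35) - 4 ≡ 18. → (35, 18)
3H: (35, 18) + (19, 4). λ = (4 - 18)/(19 - 35) ≡ 27/25 mod 41. 25⁻¹ ≡ 23 (mod 41), so λ ≡ 6.
  x = λ² - 35 - 19 = 36 - 54 ≡ 23; y = λ·(35 - 23) - 18 ≡ 13. → (23, 13)
3H = (23, 13).
Finally 3G + 3H:
(33, 24) + (23, 13). λ = (13 - 24)/(23 - 33) ≡ 30/31 mod 41. 31⁻¹ ≡ 4 (mod 41), so λ ≡ 38.
  x = λ² - 33 - 23 = 1444 - 56 ≡ 35; y = λ·(33 - 35) - 24 ≡ 23. → (35, 23)

(35, 23)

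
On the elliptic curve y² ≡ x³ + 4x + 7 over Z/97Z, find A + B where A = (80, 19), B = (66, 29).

(1, 77)

(80, 19) + (66, 29). λ = (29 - 19)/(66 - 80) ≡ 10/83 mod 97. 83⁻¹ ≡ 90 (mod 97) since 83·90 = 7470 ≡ 1, so λ ≡ 27.
  x = λ² - 80 - 66 = 729 - 146 ≡ 1; y = λ·(80 - 1) - 19 ≡ 77. → (1, 77)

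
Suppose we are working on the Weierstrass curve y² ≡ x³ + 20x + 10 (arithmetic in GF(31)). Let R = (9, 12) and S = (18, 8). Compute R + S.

(9, 12) + (18, 8). λ = (8 - 12)/(18 - 9) ≡ 27/9 mod 31. 9⁻¹ ≡ 7 (mod 31), so λ ≡ 3.
  x = λ² - 9 - 18 = 9 - 27 ≡ 13; y = λ·(9 - 13) - 12 ≡ 7. → (13, 7)

(13, 7)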